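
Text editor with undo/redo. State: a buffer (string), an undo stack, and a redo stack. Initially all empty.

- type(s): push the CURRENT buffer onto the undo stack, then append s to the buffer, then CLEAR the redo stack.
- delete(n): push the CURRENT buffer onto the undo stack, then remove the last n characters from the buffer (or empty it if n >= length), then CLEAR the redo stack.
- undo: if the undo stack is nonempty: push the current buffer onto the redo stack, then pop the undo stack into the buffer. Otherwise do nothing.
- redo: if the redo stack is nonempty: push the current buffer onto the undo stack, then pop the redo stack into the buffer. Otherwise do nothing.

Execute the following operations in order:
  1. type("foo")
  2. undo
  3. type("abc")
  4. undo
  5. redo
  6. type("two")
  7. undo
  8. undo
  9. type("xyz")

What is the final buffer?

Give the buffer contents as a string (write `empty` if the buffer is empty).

Answer: xyz

Derivation:
After op 1 (type): buf='foo' undo_depth=1 redo_depth=0
After op 2 (undo): buf='(empty)' undo_depth=0 redo_depth=1
After op 3 (type): buf='abc' undo_depth=1 redo_depth=0
After op 4 (undo): buf='(empty)' undo_depth=0 redo_depth=1
After op 5 (redo): buf='abc' undo_depth=1 redo_depth=0
After op 6 (type): buf='abctwo' undo_depth=2 redo_depth=0
After op 7 (undo): buf='abc' undo_depth=1 redo_depth=1
After op 8 (undo): buf='(empty)' undo_depth=0 redo_depth=2
After op 9 (type): buf='xyz' undo_depth=1 redo_depth=0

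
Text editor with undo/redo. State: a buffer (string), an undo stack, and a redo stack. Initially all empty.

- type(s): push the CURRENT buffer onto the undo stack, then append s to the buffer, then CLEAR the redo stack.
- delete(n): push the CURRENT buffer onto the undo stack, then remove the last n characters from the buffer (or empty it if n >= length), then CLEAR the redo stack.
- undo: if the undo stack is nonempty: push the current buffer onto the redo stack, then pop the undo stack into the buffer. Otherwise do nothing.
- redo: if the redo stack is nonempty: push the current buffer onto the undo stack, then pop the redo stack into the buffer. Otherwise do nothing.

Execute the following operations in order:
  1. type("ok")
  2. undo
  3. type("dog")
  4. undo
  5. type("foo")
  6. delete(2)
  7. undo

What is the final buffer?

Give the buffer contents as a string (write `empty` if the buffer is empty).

After op 1 (type): buf='ok' undo_depth=1 redo_depth=0
After op 2 (undo): buf='(empty)' undo_depth=0 redo_depth=1
After op 3 (type): buf='dog' undo_depth=1 redo_depth=0
After op 4 (undo): buf='(empty)' undo_depth=0 redo_depth=1
After op 5 (type): buf='foo' undo_depth=1 redo_depth=0
After op 6 (delete): buf='f' undo_depth=2 redo_depth=0
After op 7 (undo): buf='foo' undo_depth=1 redo_depth=1

Answer: foo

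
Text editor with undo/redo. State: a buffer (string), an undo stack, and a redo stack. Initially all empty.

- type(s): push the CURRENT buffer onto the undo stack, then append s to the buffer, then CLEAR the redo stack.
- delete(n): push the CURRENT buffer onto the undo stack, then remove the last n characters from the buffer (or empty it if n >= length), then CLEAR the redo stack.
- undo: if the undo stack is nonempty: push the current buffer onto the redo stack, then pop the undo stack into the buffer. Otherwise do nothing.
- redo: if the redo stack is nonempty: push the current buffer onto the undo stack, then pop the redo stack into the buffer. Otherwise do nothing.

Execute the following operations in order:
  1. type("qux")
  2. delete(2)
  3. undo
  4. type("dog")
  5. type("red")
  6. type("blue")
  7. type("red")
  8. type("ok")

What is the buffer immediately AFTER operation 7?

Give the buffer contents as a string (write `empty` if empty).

After op 1 (type): buf='qux' undo_depth=1 redo_depth=0
After op 2 (delete): buf='q' undo_depth=2 redo_depth=0
After op 3 (undo): buf='qux' undo_depth=1 redo_depth=1
After op 4 (type): buf='quxdog' undo_depth=2 redo_depth=0
After op 5 (type): buf='quxdogred' undo_depth=3 redo_depth=0
After op 6 (type): buf='quxdogredblue' undo_depth=4 redo_depth=0
After op 7 (type): buf='quxdogredbluered' undo_depth=5 redo_depth=0

Answer: quxdogredbluered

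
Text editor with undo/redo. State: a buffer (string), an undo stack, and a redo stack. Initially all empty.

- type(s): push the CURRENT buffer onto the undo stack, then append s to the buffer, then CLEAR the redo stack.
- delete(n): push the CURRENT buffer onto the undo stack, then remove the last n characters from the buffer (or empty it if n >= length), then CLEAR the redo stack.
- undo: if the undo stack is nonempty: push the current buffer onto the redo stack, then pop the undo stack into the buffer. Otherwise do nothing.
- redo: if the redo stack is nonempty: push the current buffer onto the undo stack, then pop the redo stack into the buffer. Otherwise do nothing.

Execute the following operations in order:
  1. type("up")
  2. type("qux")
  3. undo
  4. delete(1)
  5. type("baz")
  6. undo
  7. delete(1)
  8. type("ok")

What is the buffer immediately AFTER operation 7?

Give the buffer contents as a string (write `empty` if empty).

Answer: empty

Derivation:
After op 1 (type): buf='up' undo_depth=1 redo_depth=0
After op 2 (type): buf='upqux' undo_depth=2 redo_depth=0
After op 3 (undo): buf='up' undo_depth=1 redo_depth=1
After op 4 (delete): buf='u' undo_depth=2 redo_depth=0
After op 5 (type): buf='ubaz' undo_depth=3 redo_depth=0
After op 6 (undo): buf='u' undo_depth=2 redo_depth=1
After op 7 (delete): buf='(empty)' undo_depth=3 redo_depth=0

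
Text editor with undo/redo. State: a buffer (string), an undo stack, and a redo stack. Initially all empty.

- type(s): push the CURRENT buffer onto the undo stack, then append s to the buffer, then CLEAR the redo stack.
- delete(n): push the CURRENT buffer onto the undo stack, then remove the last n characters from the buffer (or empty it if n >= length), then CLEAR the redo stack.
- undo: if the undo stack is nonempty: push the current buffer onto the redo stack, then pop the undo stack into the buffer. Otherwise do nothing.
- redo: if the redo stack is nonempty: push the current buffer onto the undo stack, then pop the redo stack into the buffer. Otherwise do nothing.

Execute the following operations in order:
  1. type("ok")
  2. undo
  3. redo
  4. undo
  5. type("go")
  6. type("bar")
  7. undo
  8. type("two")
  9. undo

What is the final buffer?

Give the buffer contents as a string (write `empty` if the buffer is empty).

Answer: go

Derivation:
After op 1 (type): buf='ok' undo_depth=1 redo_depth=0
After op 2 (undo): buf='(empty)' undo_depth=0 redo_depth=1
After op 3 (redo): buf='ok' undo_depth=1 redo_depth=0
After op 4 (undo): buf='(empty)' undo_depth=0 redo_depth=1
After op 5 (type): buf='go' undo_depth=1 redo_depth=0
After op 6 (type): buf='gobar' undo_depth=2 redo_depth=0
After op 7 (undo): buf='go' undo_depth=1 redo_depth=1
After op 8 (type): buf='gotwo' undo_depth=2 redo_depth=0
After op 9 (undo): buf='go' undo_depth=1 redo_depth=1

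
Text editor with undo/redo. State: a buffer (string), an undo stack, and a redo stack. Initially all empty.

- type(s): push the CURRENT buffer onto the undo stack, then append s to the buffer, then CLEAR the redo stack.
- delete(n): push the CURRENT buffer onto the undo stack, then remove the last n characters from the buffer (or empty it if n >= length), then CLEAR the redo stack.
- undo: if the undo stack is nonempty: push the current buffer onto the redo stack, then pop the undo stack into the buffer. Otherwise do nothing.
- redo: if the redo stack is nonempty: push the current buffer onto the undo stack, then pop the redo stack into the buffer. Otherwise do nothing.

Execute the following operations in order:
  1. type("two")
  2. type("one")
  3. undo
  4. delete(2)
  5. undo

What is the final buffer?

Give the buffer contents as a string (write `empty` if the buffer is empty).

After op 1 (type): buf='two' undo_depth=1 redo_depth=0
After op 2 (type): buf='twoone' undo_depth=2 redo_depth=0
After op 3 (undo): buf='two' undo_depth=1 redo_depth=1
After op 4 (delete): buf='t' undo_depth=2 redo_depth=0
After op 5 (undo): buf='two' undo_depth=1 redo_depth=1

Answer: two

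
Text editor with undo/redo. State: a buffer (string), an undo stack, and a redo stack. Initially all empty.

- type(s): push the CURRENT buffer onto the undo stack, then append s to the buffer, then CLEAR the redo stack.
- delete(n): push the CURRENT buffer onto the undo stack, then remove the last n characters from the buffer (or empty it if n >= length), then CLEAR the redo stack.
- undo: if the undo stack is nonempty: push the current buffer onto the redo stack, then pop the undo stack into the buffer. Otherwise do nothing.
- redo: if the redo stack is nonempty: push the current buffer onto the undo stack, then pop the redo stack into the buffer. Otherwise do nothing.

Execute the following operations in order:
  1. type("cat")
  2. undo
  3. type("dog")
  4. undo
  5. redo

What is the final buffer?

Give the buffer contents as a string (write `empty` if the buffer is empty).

After op 1 (type): buf='cat' undo_depth=1 redo_depth=0
After op 2 (undo): buf='(empty)' undo_depth=0 redo_depth=1
After op 3 (type): buf='dog' undo_depth=1 redo_depth=0
After op 4 (undo): buf='(empty)' undo_depth=0 redo_depth=1
After op 5 (redo): buf='dog' undo_depth=1 redo_depth=0

Answer: dog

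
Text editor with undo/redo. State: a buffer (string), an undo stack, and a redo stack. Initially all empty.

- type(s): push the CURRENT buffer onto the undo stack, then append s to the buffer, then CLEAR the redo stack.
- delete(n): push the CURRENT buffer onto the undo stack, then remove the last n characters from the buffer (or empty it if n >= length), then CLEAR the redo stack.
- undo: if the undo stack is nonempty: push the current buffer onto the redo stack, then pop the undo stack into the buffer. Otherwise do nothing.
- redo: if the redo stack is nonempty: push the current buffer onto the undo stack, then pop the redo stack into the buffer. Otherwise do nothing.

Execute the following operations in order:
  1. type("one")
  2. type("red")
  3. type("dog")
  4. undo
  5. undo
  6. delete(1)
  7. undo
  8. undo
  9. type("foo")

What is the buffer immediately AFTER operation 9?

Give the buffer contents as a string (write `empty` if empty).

After op 1 (type): buf='one' undo_depth=1 redo_depth=0
After op 2 (type): buf='onered' undo_depth=2 redo_depth=0
After op 3 (type): buf='onereddog' undo_depth=3 redo_depth=0
After op 4 (undo): buf='onered' undo_depth=2 redo_depth=1
After op 5 (undo): buf='one' undo_depth=1 redo_depth=2
After op 6 (delete): buf='on' undo_depth=2 redo_depth=0
After op 7 (undo): buf='one' undo_depth=1 redo_depth=1
After op 8 (undo): buf='(empty)' undo_depth=0 redo_depth=2
After op 9 (type): buf='foo' undo_depth=1 redo_depth=0

Answer: foo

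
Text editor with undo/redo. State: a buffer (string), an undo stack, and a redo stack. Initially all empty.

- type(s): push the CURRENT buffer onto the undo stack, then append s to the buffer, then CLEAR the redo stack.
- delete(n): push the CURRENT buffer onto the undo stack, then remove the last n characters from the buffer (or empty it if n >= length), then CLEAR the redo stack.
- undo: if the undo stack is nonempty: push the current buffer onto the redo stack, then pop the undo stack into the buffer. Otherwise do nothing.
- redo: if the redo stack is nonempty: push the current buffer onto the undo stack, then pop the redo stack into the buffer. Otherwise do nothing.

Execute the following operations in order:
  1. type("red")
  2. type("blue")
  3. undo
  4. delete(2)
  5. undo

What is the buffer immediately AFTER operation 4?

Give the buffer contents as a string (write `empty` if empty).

Answer: r

Derivation:
After op 1 (type): buf='red' undo_depth=1 redo_depth=0
After op 2 (type): buf='redblue' undo_depth=2 redo_depth=0
After op 3 (undo): buf='red' undo_depth=1 redo_depth=1
After op 4 (delete): buf='r' undo_depth=2 redo_depth=0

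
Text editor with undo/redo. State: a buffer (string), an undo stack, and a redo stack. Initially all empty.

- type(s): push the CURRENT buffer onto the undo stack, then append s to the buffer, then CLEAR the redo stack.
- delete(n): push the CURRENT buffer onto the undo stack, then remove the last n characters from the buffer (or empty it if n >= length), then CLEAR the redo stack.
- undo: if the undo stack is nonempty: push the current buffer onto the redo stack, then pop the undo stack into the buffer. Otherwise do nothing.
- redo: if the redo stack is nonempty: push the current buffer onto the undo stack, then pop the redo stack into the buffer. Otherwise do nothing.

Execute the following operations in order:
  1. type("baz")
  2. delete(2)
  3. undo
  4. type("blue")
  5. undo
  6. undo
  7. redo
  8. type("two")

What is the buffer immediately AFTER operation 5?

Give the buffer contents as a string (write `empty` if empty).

Answer: baz

Derivation:
After op 1 (type): buf='baz' undo_depth=1 redo_depth=0
After op 2 (delete): buf='b' undo_depth=2 redo_depth=0
After op 3 (undo): buf='baz' undo_depth=1 redo_depth=1
After op 4 (type): buf='bazblue' undo_depth=2 redo_depth=0
After op 5 (undo): buf='baz' undo_depth=1 redo_depth=1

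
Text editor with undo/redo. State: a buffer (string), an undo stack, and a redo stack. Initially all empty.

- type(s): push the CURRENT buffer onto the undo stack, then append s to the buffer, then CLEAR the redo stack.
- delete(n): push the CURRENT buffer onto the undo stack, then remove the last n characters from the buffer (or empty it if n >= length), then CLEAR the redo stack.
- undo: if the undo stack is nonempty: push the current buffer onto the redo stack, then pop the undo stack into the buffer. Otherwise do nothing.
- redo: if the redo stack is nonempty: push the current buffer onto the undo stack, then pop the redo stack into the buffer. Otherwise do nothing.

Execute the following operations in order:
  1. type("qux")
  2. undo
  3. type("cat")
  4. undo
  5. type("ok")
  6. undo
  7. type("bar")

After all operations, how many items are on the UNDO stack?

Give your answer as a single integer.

Answer: 1

Derivation:
After op 1 (type): buf='qux' undo_depth=1 redo_depth=0
After op 2 (undo): buf='(empty)' undo_depth=0 redo_depth=1
After op 3 (type): buf='cat' undo_depth=1 redo_depth=0
After op 4 (undo): buf='(empty)' undo_depth=0 redo_depth=1
After op 5 (type): buf='ok' undo_depth=1 redo_depth=0
After op 6 (undo): buf='(empty)' undo_depth=0 redo_depth=1
After op 7 (type): buf='bar' undo_depth=1 redo_depth=0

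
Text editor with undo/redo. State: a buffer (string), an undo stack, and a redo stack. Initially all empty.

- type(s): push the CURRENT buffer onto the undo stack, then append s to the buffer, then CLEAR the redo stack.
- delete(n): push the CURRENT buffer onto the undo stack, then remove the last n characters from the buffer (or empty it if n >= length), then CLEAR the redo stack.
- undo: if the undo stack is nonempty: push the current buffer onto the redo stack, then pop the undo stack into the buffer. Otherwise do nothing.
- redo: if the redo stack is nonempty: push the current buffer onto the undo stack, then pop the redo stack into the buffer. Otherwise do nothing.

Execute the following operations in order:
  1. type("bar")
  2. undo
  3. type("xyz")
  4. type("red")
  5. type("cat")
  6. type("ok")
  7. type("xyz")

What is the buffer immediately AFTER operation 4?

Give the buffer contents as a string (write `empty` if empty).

Answer: xyzred

Derivation:
After op 1 (type): buf='bar' undo_depth=1 redo_depth=0
After op 2 (undo): buf='(empty)' undo_depth=0 redo_depth=1
After op 3 (type): buf='xyz' undo_depth=1 redo_depth=0
After op 4 (type): buf='xyzred' undo_depth=2 redo_depth=0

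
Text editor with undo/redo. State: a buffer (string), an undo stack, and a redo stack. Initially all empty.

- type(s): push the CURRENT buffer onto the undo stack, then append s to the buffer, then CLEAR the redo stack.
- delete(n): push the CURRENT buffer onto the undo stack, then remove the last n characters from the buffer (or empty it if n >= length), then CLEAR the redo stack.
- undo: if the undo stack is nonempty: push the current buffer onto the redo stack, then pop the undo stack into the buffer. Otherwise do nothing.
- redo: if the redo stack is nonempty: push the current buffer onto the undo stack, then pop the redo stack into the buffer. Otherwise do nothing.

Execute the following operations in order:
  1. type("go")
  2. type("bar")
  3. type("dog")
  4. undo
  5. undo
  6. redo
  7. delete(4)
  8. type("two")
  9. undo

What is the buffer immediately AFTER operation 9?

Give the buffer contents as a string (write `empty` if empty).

After op 1 (type): buf='go' undo_depth=1 redo_depth=0
After op 2 (type): buf='gobar' undo_depth=2 redo_depth=0
After op 3 (type): buf='gobardog' undo_depth=3 redo_depth=0
After op 4 (undo): buf='gobar' undo_depth=2 redo_depth=1
After op 5 (undo): buf='go' undo_depth=1 redo_depth=2
After op 6 (redo): buf='gobar' undo_depth=2 redo_depth=1
After op 7 (delete): buf='g' undo_depth=3 redo_depth=0
After op 8 (type): buf='gtwo' undo_depth=4 redo_depth=0
After op 9 (undo): buf='g' undo_depth=3 redo_depth=1

Answer: g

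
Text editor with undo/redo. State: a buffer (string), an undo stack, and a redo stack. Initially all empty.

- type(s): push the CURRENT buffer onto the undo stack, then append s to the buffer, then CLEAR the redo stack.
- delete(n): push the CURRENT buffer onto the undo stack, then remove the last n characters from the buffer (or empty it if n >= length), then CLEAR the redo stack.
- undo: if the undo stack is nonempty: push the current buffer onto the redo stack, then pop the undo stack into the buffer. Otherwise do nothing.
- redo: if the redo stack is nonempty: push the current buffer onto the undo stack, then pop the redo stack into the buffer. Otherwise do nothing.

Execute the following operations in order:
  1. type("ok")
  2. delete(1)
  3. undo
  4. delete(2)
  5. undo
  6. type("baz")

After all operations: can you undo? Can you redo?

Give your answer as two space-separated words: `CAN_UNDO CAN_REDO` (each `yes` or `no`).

Answer: yes no

Derivation:
After op 1 (type): buf='ok' undo_depth=1 redo_depth=0
After op 2 (delete): buf='o' undo_depth=2 redo_depth=0
After op 3 (undo): buf='ok' undo_depth=1 redo_depth=1
After op 4 (delete): buf='(empty)' undo_depth=2 redo_depth=0
After op 5 (undo): buf='ok' undo_depth=1 redo_depth=1
After op 6 (type): buf='okbaz' undo_depth=2 redo_depth=0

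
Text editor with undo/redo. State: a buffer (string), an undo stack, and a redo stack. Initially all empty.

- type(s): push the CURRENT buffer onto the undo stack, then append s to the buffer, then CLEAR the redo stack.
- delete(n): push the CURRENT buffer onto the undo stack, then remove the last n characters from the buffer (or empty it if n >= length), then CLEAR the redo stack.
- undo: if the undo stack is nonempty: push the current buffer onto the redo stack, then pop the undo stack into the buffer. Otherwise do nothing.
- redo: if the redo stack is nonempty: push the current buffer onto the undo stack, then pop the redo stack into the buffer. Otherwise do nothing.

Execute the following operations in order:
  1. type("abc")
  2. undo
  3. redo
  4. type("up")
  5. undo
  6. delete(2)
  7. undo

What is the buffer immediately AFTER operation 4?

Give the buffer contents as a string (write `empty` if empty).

After op 1 (type): buf='abc' undo_depth=1 redo_depth=0
After op 2 (undo): buf='(empty)' undo_depth=0 redo_depth=1
After op 3 (redo): buf='abc' undo_depth=1 redo_depth=0
After op 4 (type): buf='abcup' undo_depth=2 redo_depth=0

Answer: abcup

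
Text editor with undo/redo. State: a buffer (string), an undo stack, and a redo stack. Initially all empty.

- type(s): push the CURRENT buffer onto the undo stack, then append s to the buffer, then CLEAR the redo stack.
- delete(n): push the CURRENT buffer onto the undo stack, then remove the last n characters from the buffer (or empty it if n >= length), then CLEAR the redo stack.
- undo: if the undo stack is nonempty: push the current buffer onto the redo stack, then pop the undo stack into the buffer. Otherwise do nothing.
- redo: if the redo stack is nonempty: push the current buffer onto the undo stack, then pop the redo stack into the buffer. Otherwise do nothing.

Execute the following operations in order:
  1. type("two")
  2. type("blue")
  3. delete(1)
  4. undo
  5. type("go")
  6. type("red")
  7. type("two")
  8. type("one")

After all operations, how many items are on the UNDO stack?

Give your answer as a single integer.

After op 1 (type): buf='two' undo_depth=1 redo_depth=0
After op 2 (type): buf='twoblue' undo_depth=2 redo_depth=0
After op 3 (delete): buf='twoblu' undo_depth=3 redo_depth=0
After op 4 (undo): buf='twoblue' undo_depth=2 redo_depth=1
After op 5 (type): buf='twobluego' undo_depth=3 redo_depth=0
After op 6 (type): buf='twobluegored' undo_depth=4 redo_depth=0
After op 7 (type): buf='twobluegoredtwo' undo_depth=5 redo_depth=0
After op 8 (type): buf='twobluegoredtwoone' undo_depth=6 redo_depth=0

Answer: 6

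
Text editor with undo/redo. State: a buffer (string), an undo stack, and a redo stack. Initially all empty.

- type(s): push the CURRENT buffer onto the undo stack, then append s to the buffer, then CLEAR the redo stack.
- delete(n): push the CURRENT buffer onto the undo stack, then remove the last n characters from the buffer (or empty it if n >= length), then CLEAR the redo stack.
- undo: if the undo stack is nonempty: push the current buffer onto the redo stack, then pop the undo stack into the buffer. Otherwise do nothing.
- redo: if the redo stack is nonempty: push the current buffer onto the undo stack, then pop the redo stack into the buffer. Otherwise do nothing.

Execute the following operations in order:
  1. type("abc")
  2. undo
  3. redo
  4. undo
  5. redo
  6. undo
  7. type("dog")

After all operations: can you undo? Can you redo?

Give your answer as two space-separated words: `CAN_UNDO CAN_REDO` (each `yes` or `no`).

Answer: yes no

Derivation:
After op 1 (type): buf='abc' undo_depth=1 redo_depth=0
After op 2 (undo): buf='(empty)' undo_depth=0 redo_depth=1
After op 3 (redo): buf='abc' undo_depth=1 redo_depth=0
After op 4 (undo): buf='(empty)' undo_depth=0 redo_depth=1
After op 5 (redo): buf='abc' undo_depth=1 redo_depth=0
After op 6 (undo): buf='(empty)' undo_depth=0 redo_depth=1
After op 7 (type): buf='dog' undo_depth=1 redo_depth=0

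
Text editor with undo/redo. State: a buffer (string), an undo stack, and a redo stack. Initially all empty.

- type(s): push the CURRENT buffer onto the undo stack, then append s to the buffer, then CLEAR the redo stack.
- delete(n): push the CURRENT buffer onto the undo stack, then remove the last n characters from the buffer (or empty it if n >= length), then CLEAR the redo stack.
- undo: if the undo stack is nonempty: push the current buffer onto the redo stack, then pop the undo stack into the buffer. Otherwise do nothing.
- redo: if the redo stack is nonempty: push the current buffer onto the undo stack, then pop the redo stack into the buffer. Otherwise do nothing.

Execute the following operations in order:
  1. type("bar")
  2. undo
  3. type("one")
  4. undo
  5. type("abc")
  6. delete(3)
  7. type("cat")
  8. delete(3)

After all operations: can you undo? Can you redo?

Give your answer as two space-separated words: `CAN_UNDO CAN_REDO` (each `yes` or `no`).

After op 1 (type): buf='bar' undo_depth=1 redo_depth=0
After op 2 (undo): buf='(empty)' undo_depth=0 redo_depth=1
After op 3 (type): buf='one' undo_depth=1 redo_depth=0
After op 4 (undo): buf='(empty)' undo_depth=0 redo_depth=1
After op 5 (type): buf='abc' undo_depth=1 redo_depth=0
After op 6 (delete): buf='(empty)' undo_depth=2 redo_depth=0
After op 7 (type): buf='cat' undo_depth=3 redo_depth=0
After op 8 (delete): buf='(empty)' undo_depth=4 redo_depth=0

Answer: yes no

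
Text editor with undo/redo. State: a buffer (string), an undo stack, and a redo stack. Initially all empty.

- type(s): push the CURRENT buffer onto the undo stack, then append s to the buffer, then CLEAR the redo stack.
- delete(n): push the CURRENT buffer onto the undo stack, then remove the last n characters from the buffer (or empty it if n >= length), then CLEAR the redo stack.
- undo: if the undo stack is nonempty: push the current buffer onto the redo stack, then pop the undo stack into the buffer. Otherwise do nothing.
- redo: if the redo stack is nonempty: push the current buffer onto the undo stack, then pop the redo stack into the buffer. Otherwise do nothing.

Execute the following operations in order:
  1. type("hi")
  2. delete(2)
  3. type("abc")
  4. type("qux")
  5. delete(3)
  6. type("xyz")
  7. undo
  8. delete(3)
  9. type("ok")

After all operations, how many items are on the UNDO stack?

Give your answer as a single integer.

After op 1 (type): buf='hi' undo_depth=1 redo_depth=0
After op 2 (delete): buf='(empty)' undo_depth=2 redo_depth=0
After op 3 (type): buf='abc' undo_depth=3 redo_depth=0
After op 4 (type): buf='abcqux' undo_depth=4 redo_depth=0
After op 5 (delete): buf='abc' undo_depth=5 redo_depth=0
After op 6 (type): buf='abcxyz' undo_depth=6 redo_depth=0
After op 7 (undo): buf='abc' undo_depth=5 redo_depth=1
After op 8 (delete): buf='(empty)' undo_depth=6 redo_depth=0
After op 9 (type): buf='ok' undo_depth=7 redo_depth=0

Answer: 7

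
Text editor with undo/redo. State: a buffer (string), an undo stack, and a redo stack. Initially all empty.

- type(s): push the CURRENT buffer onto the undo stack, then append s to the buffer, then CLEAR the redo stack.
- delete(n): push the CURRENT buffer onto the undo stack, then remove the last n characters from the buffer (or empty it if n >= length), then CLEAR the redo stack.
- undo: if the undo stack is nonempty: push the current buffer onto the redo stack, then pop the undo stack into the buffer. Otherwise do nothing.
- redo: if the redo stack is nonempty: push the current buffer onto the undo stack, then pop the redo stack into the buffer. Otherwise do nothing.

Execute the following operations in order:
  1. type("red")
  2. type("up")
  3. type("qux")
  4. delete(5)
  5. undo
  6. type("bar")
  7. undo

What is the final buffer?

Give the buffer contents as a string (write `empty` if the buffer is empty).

After op 1 (type): buf='red' undo_depth=1 redo_depth=0
After op 2 (type): buf='redup' undo_depth=2 redo_depth=0
After op 3 (type): buf='redupqux' undo_depth=3 redo_depth=0
After op 4 (delete): buf='red' undo_depth=4 redo_depth=0
After op 5 (undo): buf='redupqux' undo_depth=3 redo_depth=1
After op 6 (type): buf='redupquxbar' undo_depth=4 redo_depth=0
After op 7 (undo): buf='redupqux' undo_depth=3 redo_depth=1

Answer: redupqux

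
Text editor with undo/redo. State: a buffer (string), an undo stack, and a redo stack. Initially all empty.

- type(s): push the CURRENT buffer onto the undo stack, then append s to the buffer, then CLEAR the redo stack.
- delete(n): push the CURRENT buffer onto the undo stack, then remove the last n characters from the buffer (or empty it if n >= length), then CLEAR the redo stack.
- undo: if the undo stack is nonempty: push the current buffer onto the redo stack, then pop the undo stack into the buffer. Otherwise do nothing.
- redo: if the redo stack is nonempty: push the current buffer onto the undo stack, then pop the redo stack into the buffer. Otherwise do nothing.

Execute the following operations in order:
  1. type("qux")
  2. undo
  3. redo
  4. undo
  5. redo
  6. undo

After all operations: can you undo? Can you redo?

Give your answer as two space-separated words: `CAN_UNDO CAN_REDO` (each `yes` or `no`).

Answer: no yes

Derivation:
After op 1 (type): buf='qux' undo_depth=1 redo_depth=0
After op 2 (undo): buf='(empty)' undo_depth=0 redo_depth=1
After op 3 (redo): buf='qux' undo_depth=1 redo_depth=0
After op 4 (undo): buf='(empty)' undo_depth=0 redo_depth=1
After op 5 (redo): buf='qux' undo_depth=1 redo_depth=0
After op 6 (undo): buf='(empty)' undo_depth=0 redo_depth=1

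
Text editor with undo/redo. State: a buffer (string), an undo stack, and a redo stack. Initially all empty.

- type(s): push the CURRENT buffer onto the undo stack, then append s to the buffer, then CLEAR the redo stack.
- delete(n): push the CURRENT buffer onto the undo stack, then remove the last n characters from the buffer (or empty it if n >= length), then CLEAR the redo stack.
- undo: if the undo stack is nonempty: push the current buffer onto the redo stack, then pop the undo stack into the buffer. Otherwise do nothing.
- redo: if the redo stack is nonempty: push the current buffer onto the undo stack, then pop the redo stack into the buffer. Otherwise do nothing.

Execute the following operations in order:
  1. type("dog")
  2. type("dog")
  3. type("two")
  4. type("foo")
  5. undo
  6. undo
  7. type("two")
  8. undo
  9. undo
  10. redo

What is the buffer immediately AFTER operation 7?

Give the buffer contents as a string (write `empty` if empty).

After op 1 (type): buf='dog' undo_depth=1 redo_depth=0
After op 2 (type): buf='dogdog' undo_depth=2 redo_depth=0
After op 3 (type): buf='dogdogtwo' undo_depth=3 redo_depth=0
After op 4 (type): buf='dogdogtwofoo' undo_depth=4 redo_depth=0
After op 5 (undo): buf='dogdogtwo' undo_depth=3 redo_depth=1
After op 6 (undo): buf='dogdog' undo_depth=2 redo_depth=2
After op 7 (type): buf='dogdogtwo' undo_depth=3 redo_depth=0

Answer: dogdogtwo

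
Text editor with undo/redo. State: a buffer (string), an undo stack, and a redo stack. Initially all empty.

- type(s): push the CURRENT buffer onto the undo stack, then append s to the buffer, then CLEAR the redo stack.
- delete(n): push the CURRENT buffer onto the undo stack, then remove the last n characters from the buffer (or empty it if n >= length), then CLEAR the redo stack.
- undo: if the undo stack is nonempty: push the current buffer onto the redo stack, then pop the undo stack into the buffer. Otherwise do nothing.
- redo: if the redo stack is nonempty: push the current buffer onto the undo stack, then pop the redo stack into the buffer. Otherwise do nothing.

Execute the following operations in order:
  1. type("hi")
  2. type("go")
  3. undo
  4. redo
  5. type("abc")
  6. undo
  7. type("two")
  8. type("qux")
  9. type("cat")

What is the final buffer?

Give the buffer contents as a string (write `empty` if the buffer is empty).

After op 1 (type): buf='hi' undo_depth=1 redo_depth=0
After op 2 (type): buf='higo' undo_depth=2 redo_depth=0
After op 3 (undo): buf='hi' undo_depth=1 redo_depth=1
After op 4 (redo): buf='higo' undo_depth=2 redo_depth=0
After op 5 (type): buf='higoabc' undo_depth=3 redo_depth=0
After op 6 (undo): buf='higo' undo_depth=2 redo_depth=1
After op 7 (type): buf='higotwo' undo_depth=3 redo_depth=0
After op 8 (type): buf='higotwoqux' undo_depth=4 redo_depth=0
After op 9 (type): buf='higotwoquxcat' undo_depth=5 redo_depth=0

Answer: higotwoquxcat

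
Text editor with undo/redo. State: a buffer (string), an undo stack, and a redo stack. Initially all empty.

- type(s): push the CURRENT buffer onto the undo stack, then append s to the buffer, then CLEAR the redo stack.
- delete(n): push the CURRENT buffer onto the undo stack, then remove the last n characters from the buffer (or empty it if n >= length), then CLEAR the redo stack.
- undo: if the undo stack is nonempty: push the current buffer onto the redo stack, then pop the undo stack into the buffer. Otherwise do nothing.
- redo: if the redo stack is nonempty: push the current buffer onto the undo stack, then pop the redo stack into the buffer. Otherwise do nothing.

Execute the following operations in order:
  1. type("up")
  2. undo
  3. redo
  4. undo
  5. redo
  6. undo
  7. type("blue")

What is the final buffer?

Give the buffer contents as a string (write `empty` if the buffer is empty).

After op 1 (type): buf='up' undo_depth=1 redo_depth=0
After op 2 (undo): buf='(empty)' undo_depth=0 redo_depth=1
After op 3 (redo): buf='up' undo_depth=1 redo_depth=0
After op 4 (undo): buf='(empty)' undo_depth=0 redo_depth=1
After op 5 (redo): buf='up' undo_depth=1 redo_depth=0
After op 6 (undo): buf='(empty)' undo_depth=0 redo_depth=1
After op 7 (type): buf='blue' undo_depth=1 redo_depth=0

Answer: blue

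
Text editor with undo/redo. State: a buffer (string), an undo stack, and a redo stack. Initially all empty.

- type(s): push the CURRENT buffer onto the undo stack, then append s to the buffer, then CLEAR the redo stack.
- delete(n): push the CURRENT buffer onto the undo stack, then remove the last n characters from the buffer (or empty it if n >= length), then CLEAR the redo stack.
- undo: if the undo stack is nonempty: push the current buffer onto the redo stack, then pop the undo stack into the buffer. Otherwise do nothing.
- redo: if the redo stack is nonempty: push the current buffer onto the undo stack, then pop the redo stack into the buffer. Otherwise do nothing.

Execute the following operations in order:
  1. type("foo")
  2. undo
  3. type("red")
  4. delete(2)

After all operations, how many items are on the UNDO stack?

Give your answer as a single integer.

After op 1 (type): buf='foo' undo_depth=1 redo_depth=0
After op 2 (undo): buf='(empty)' undo_depth=0 redo_depth=1
After op 3 (type): buf='red' undo_depth=1 redo_depth=0
After op 4 (delete): buf='r' undo_depth=2 redo_depth=0

Answer: 2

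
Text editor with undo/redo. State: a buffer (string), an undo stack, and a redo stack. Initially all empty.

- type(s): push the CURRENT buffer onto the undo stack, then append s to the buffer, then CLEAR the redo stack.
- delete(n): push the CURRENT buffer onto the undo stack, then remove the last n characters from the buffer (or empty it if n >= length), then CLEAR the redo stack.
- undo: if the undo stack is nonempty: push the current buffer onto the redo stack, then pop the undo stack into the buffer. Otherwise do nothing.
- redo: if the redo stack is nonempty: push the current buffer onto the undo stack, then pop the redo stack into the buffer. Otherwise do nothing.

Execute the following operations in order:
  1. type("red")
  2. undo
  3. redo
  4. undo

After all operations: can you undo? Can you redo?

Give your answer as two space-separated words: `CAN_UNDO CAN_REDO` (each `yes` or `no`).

After op 1 (type): buf='red' undo_depth=1 redo_depth=0
After op 2 (undo): buf='(empty)' undo_depth=0 redo_depth=1
After op 3 (redo): buf='red' undo_depth=1 redo_depth=0
After op 4 (undo): buf='(empty)' undo_depth=0 redo_depth=1

Answer: no yes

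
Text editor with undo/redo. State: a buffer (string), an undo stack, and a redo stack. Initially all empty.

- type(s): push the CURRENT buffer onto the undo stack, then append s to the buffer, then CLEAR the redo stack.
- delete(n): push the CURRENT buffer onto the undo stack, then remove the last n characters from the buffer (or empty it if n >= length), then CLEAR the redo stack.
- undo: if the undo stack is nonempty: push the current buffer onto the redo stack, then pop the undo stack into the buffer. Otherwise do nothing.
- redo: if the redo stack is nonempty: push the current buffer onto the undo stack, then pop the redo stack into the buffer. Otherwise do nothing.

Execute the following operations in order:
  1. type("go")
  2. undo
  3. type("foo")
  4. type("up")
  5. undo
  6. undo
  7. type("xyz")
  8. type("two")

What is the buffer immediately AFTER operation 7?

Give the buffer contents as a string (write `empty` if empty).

Answer: xyz

Derivation:
After op 1 (type): buf='go' undo_depth=1 redo_depth=0
After op 2 (undo): buf='(empty)' undo_depth=0 redo_depth=1
After op 3 (type): buf='foo' undo_depth=1 redo_depth=0
After op 4 (type): buf='fooup' undo_depth=2 redo_depth=0
After op 5 (undo): buf='foo' undo_depth=1 redo_depth=1
After op 6 (undo): buf='(empty)' undo_depth=0 redo_depth=2
After op 7 (type): buf='xyz' undo_depth=1 redo_depth=0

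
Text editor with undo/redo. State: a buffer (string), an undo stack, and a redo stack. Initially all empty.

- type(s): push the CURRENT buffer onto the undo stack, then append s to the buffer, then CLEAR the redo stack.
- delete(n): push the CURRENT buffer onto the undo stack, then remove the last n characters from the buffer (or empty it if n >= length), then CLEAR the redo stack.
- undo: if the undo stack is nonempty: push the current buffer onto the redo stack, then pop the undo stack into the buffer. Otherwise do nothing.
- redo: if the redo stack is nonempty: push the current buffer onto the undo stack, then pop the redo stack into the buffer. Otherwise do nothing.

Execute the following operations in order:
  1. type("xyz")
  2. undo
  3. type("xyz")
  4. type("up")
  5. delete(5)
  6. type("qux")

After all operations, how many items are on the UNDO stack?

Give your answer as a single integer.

Answer: 4

Derivation:
After op 1 (type): buf='xyz' undo_depth=1 redo_depth=0
After op 2 (undo): buf='(empty)' undo_depth=0 redo_depth=1
After op 3 (type): buf='xyz' undo_depth=1 redo_depth=0
After op 4 (type): buf='xyzup' undo_depth=2 redo_depth=0
After op 5 (delete): buf='(empty)' undo_depth=3 redo_depth=0
After op 6 (type): buf='qux' undo_depth=4 redo_depth=0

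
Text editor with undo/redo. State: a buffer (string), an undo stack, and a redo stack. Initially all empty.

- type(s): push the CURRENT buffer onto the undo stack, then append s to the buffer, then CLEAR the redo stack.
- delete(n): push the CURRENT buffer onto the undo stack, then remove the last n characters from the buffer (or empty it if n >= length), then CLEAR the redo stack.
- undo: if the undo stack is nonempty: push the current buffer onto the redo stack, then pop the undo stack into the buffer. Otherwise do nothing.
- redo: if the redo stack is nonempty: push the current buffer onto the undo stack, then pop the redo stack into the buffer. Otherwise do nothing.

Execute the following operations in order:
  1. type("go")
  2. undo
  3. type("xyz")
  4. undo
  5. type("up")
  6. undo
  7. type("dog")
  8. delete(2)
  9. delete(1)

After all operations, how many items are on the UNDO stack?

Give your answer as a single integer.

After op 1 (type): buf='go' undo_depth=1 redo_depth=0
After op 2 (undo): buf='(empty)' undo_depth=0 redo_depth=1
After op 3 (type): buf='xyz' undo_depth=1 redo_depth=0
After op 4 (undo): buf='(empty)' undo_depth=0 redo_depth=1
After op 5 (type): buf='up' undo_depth=1 redo_depth=0
After op 6 (undo): buf='(empty)' undo_depth=0 redo_depth=1
After op 7 (type): buf='dog' undo_depth=1 redo_depth=0
After op 8 (delete): buf='d' undo_depth=2 redo_depth=0
After op 9 (delete): buf='(empty)' undo_depth=3 redo_depth=0

Answer: 3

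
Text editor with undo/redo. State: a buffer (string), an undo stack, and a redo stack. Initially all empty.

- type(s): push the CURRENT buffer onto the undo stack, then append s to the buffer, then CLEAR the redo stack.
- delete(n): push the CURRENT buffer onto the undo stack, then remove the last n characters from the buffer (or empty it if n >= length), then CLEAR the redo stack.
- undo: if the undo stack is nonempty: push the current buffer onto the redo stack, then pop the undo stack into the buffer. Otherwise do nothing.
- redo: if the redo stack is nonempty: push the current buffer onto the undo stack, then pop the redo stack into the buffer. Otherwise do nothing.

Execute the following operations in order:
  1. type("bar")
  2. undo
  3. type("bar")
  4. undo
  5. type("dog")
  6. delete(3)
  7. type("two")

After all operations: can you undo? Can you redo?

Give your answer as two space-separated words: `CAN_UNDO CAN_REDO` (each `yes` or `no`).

Answer: yes no

Derivation:
After op 1 (type): buf='bar' undo_depth=1 redo_depth=0
After op 2 (undo): buf='(empty)' undo_depth=0 redo_depth=1
After op 3 (type): buf='bar' undo_depth=1 redo_depth=0
After op 4 (undo): buf='(empty)' undo_depth=0 redo_depth=1
After op 5 (type): buf='dog' undo_depth=1 redo_depth=0
After op 6 (delete): buf='(empty)' undo_depth=2 redo_depth=0
After op 7 (type): buf='two' undo_depth=3 redo_depth=0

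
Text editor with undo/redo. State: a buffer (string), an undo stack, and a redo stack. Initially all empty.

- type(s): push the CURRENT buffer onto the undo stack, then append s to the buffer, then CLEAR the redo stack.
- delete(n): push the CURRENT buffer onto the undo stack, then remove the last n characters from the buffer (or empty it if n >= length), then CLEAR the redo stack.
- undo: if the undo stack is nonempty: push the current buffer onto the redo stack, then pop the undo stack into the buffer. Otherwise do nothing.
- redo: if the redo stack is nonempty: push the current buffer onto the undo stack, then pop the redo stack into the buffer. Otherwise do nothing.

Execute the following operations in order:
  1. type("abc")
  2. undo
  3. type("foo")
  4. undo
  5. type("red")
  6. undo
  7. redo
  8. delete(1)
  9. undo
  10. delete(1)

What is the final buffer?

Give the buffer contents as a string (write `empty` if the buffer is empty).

Answer: re

Derivation:
After op 1 (type): buf='abc' undo_depth=1 redo_depth=0
After op 2 (undo): buf='(empty)' undo_depth=0 redo_depth=1
After op 3 (type): buf='foo' undo_depth=1 redo_depth=0
After op 4 (undo): buf='(empty)' undo_depth=0 redo_depth=1
After op 5 (type): buf='red' undo_depth=1 redo_depth=0
After op 6 (undo): buf='(empty)' undo_depth=0 redo_depth=1
After op 7 (redo): buf='red' undo_depth=1 redo_depth=0
After op 8 (delete): buf='re' undo_depth=2 redo_depth=0
After op 9 (undo): buf='red' undo_depth=1 redo_depth=1
After op 10 (delete): buf='re' undo_depth=2 redo_depth=0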